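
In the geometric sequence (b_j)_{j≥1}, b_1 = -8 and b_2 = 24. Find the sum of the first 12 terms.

Common ratio r = -3.
b_j = (-8)·(-3)^(j-1).
S = (-8)·((-3)^12 - 1)/(-3 - 1) = (-8)·(531441 - 1)/(-4) = 1062880.

1062880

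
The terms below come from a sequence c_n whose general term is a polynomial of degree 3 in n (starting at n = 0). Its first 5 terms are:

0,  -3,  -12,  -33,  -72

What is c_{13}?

-2223

1st diffs: -3, -9, -21, -39.
2nd diffs: -6, -12, -18.
3rd diffs: -6, -6 (constant).
Newton forward-difference form: c_n = (-3)·C(n,1) + (-6)·C(n,2) + (-6)·C(n,3).
At n = 13: n = 13, so c_{13} = -39 - 468 - 1716 = -2223.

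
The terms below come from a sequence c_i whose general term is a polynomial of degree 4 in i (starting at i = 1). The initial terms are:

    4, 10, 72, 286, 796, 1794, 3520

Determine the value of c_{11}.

1st diffs: 6, 62, 214, 510, 998, 1726.
2nd diffs: 56, 152, 296, 488, 728.
3rd diffs: 96, 144, 192, 240.
4th diffs: 48, 48, 48 (constant).
So c_i = 2i^4 - 4i^3 + 2i^2 - 2i + 6.
Evaluating at i = 11 gives c_{11} = 24184.

24184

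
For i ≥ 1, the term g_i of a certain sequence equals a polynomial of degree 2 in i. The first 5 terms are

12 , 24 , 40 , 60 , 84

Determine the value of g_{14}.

1st diffs: 12, 16, 20, 24.
2nd diffs: 4, 4, 4 (constant).
Newton forward-difference form: g_i = 12 + 12·C(i-1,1) + 4·C(i-1,2).
At i = 14: i-1 = 13, so g_{14} = 12 + 156 + 312 = 480.

480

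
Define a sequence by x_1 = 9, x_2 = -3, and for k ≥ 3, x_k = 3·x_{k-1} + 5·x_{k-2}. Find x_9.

Applying the relation repeatedly:
x_3 = 36;  x_4 = 93;  x_5 = 459;  x_6 = 1842;  x_7 = 7821;  x_8 = 32673;  x_9 = 137124.

137124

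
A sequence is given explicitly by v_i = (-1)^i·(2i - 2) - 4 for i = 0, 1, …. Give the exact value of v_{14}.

22

(-1)^14 = 1; 2i - 2 at i=14 is 26; so v_{14} = 22.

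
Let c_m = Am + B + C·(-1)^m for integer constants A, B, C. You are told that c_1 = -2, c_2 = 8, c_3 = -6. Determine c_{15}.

At m = 1, 2, 3: A + B - C = -2; 2A + B + C = 8; 3A + B - C = -6.
Subtracting the first from the second: A + 2C = 10.
Subtracting the second from the third: A - 2C = -14.
Solving: C = 6, A = -2, then B = 6.
Therefore c_{15} = -30 + 6 + 6·(-1) = -30.

-30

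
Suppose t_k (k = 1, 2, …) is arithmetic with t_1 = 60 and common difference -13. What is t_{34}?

t_k = 60 + (k - 1)·(-13).
t_{34} = 60 + 33·(-13) = -369.

-369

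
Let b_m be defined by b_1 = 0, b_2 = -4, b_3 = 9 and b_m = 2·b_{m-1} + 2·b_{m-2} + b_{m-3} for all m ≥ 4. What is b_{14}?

397452

Compute successive terms:
b_4 = 10  b_5 = 34  b_6 = 97  …  b_{11} = 17514  b_{12} = 49585  b_{13} = 140384  b_{14} = 397452.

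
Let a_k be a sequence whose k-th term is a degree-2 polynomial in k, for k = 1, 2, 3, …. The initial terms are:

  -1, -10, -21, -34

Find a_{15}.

-309

1st diffs: -9, -11, -13.
2nd diffs: -2, -2 (constant).
Newton forward-difference form: a_k = -1 + (-9)·C(k-1,1) + (-2)·C(k-1,2).
At k = 15: k-1 = 14, so a_{15} = -1 - 126 - 182 = -309.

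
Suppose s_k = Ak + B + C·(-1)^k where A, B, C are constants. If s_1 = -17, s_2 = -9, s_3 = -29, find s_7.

Write the equations: A + B - C = -17; 2A + B + C = -9; 3A + B - C = -29.
Subtracting the first from the second: A + 2C = 8.
Subtracting the second from the third: A - 2C = -20.
Solving: C = 7, A = -6, then B = -4.
So s_k = -6·k + (-4) + 7·(-1)^k; at k=7 this is -53.

-53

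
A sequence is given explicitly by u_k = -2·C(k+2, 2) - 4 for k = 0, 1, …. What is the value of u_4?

-34

C(6, 2) = 15, so u_4 = -34.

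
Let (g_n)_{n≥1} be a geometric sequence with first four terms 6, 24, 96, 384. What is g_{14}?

402653184

Common ratio r = 4.
g_n = 6·4^(n-1).
g_{14} = 6·4^13 = 402653184.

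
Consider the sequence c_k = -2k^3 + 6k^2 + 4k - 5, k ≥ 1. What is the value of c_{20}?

c_{20} = -2·20^3 + 6·20^2 + 4·20 - 5 = -13525.

-13525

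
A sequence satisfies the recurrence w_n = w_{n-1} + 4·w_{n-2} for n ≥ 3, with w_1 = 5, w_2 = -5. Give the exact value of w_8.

395

w_3 = 15; w_4 = -5; w_5 = 55; w_6 = 35; w_7 = 255; w_8 = 395.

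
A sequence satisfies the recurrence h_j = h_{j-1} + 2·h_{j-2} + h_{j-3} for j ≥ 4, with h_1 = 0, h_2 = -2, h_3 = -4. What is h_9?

-378

Iterate the recurrence:
h_4 = -8; h_5 = -18; h_6 = -38; h_7 = -82; h_8 = -176; h_9 = -378.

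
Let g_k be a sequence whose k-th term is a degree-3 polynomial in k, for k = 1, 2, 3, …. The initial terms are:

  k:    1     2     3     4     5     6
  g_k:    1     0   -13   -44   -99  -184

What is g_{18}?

1st diffs: -1, -13, -31, -55, -85.
2nd diffs: -12, -18, -24, -30.
3rd diffs: -6, -6, -6 (constant).
Newton forward-difference form: g_k = 1 + (-1)·C(k-1,1) + (-12)·C(k-1,2) + (-6)·C(k-1,3).
At k = 18: k-1 = 17, so g_{18} = 1 - 17 - 1632 - 4080 = -5728.

-5728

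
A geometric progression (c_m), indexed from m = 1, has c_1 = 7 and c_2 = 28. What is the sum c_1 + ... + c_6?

9555

Common ratio r = 4.
c_m = 7·4^(m-1).
S = 7·(4^6 - 1)/(4 - 1) = 7·(4096 - 1)/(3) = 9555.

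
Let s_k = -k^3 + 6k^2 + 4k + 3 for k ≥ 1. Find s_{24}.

s_{24} = -1·24^3 + 6·24^2 + 4·24 + 3 = -10269.

-10269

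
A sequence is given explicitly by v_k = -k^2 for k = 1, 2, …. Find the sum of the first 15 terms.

Over k = 1..15: Σk = 120, Σk² = 1240.
Total = (-1)·1240 = -1240.

-1240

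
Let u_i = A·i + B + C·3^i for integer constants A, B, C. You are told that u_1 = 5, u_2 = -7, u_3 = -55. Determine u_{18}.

-1162261351

Plug in i = 1, 2, 3: A + B + 3C = 5; 2A + B + 9C = -7; 3A + B + 27C = -55.
Subtracting the first from the second: A + 6C = -12.
Subtracting the second from the third: A + 18C = -48.
Solving: C = -3, A = 6, then B = 8.
So u_i = 6·i + 8 + (-3)·3^i; at i=18 this is -1162261351.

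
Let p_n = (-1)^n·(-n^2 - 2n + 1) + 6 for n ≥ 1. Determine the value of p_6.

(-1)^6 = 1; -n^2 - 2n + 1 at n=6 is -47; so p_6 = -41.

-41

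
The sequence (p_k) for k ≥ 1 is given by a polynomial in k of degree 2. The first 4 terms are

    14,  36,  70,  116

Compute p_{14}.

1236

1st diffs: 22, 34, 46.
2nd diffs: 12, 12 (constant).
So p_k = 6k^2 + 4k + 4.
Evaluating at k = 14 gives p_{14} = 1236.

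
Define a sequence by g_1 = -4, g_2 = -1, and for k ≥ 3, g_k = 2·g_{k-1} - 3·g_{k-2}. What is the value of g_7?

Applying the relation repeatedly:
g_3 = 10; g_4 = 23; g_5 = 16; g_6 = -37; g_7 = -122.

-122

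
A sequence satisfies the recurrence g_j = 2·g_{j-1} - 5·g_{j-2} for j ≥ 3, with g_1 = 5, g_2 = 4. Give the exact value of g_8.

6

Iterate the recurrence:
g_3 = -17; g_4 = -54; g_5 = -23; g_6 = 224; g_7 = 563; g_8 = 6.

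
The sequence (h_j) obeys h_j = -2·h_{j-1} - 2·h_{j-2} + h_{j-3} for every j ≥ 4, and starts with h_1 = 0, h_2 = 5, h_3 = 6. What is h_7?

-48

Iterate the recurrence:
h_4 = -22; h_5 = 37; h_6 = -24; h_7 = -48.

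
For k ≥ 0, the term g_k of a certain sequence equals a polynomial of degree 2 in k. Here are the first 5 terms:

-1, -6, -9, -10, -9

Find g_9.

1st diffs: -5, -3, -1, 1.
2nd diffs: 2, 2, 2 (constant).
Newton forward-difference form: g_k = -1 + (-5)·C(k,1) + 2·C(k,2).
At k = 9: k = 9, so g_9 = -1 - 45 + 72 = 26.

26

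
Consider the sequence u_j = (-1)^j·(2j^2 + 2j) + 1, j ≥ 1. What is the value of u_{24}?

(-1)^24 = 1; 2j^2 + 2j at j=24 is 1200; so u_{24} = 1201.

1201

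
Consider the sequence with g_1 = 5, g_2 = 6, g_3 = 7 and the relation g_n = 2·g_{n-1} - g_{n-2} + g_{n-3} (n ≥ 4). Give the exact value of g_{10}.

Applying the relation repeatedly:
g_4 = 13, g_5 = 25, g_6 = 44, g_7 = 76, g_8 = 133, g_9 = 234, g_{10} = 411.

411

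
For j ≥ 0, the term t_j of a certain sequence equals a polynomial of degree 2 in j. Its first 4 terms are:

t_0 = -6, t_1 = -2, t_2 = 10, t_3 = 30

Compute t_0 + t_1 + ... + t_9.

1080

1st diffs: 4, 12, 20.
2nd diffs: 8, 8 (constant).
Newton forward-difference form: t_j = -6 + 4·C(j,1) + 8·C(j,2).
Continuing: …, 58, 94, 138, 190, …, t_9 = 318.
Summing j = 0..9 (10 terms) gives 1080.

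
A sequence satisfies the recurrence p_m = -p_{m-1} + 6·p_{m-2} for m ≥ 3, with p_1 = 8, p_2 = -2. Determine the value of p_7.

Iterate the recurrence:
p_3 = 50; p_4 = -62; p_5 = 362; p_6 = -734; p_7 = 2906.
(Characteristic roots are 2 and -3.)

2906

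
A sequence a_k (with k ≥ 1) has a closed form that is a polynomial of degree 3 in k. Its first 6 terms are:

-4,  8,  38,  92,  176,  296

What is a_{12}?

1st diffs: 12, 30, 54, 84, 120.
2nd diffs: 18, 24, 30, 36.
3rd diffs: 6, 6, 6 (constant).
Newton forward-difference form: a_k = -4 + 12·C(k-1,1) + 18·C(k-1,2) + 6·C(k-1,3).
At k = 12: k-1 = 11, so a_{12} = -4 + 132 + 990 + 990 = 2108.

2108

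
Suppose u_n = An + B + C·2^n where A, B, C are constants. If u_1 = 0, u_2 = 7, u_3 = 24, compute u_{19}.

2621376

At n = 1, 2, 3: A + B + 2C = 0; 2A + B + 4C = 7; 3A + B + 8C = 24.
Subtracting the first from the second: A + 2C = 7.
Subtracting the second from the third: A + 4C = 17.
Solving: C = 5, A = -3, then B = -7.
So u_n = -3·n + (-7) + 5·2^n; at n=19 this is 2621376.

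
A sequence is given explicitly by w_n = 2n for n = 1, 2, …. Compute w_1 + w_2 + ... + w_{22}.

506

Over n = 1..22: Σn = 253.
Total = (2)·253 = 506.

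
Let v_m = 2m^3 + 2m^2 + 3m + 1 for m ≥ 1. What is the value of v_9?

v_9 = 2·9^3 + 2·9^2 + 3·9 + 1 = 1648.

1648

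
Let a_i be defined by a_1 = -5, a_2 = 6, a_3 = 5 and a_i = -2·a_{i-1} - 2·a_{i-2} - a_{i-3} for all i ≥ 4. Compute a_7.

a_4 = -17, a_5 = 18, a_6 = -7, a_7 = -5.

-5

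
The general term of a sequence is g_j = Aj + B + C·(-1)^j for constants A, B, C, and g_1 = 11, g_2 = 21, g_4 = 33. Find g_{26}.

The three given values yield: A + B - C = 11; 2A + B + C = 21; 4A + B + C = 33.
Subtracting the first from the second: A + 2C = 10.
Subtracting the second from the third: 2A = 12.
Solving: C = 2, A = 6, then B = 7.
Therefore g_{26} = 156 + 7 + 2·1 = 165.

165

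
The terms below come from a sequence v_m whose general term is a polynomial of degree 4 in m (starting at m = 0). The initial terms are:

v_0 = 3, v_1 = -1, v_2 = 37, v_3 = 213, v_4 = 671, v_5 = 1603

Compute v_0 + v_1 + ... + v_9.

1st diffs: -4, 38, 176, 458, 932.
2nd diffs: 42, 138, 282, 474.
3rd diffs: 96, 144, 192.
4th diffs: 48, 48 (constant).
Newton forward-difference form: v_m = 3 + (-4)·C(m,1) + 42·C(m,2) + 96·C(m,3) + 48·C(m,4).
Continuing: 3249, 5897, 9883, 15591.
Summing m = 0..9 (10 terms) gives 37146.

37146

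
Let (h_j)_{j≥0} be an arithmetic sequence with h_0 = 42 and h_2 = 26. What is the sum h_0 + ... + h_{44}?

-6030

Common difference d = (26 - 42) / (2 - 0) = -8.
h_j = 42 + (j - 0)·(-8).
h_{44} = -310; S = 45·(42 + (-310))/2 = -6030.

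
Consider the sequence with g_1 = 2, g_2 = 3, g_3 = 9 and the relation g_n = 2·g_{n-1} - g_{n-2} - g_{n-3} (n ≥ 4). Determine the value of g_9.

Iterate the recurrence:
g_4 = 13;  g_5 = 14;  g_6 = 6;  g_7 = -15;  g_8 = -50;  g_9 = -91.

-91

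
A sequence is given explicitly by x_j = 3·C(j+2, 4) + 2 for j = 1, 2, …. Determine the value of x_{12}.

C(14, 4) = 1001, so x_{12} = 3005.

3005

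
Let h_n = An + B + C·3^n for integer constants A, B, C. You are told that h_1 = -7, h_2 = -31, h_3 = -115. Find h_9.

The three given values yield: A + B + 3C = -7; 2A + B + 9C = -31; 3A + B + 27C = -115.
Subtracting the first from the second: A + 6C = -24.
Subtracting the second from the third: A + 18C = -84.
Solving: C = -5, A = 6, then B = 2.
So h_n = 6·n + 2 + (-5)·3^n; at n=9 this is -98359.

-98359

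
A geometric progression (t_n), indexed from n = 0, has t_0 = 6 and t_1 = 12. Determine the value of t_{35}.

206158430208

Common ratio r = 2.
t_n = 6·2^(n-0).
t_{35} = 6·2^35 = 206158430208.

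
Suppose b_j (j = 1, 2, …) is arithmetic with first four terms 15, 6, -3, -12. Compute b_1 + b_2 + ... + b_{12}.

Common difference d = -9.
b_j = 15 + (j - 1)·(-9).
b_{12} = -84; S = 12·(15 + (-84))/2 = -414.

-414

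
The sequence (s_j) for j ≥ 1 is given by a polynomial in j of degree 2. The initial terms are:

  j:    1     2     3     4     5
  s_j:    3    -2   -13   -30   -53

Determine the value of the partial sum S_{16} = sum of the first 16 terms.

1st diffs: -5, -11, -17, -23.
2nd diffs: -6, -6, -6 (constant).
Newton forward-difference form: s_j = 3 + (-5)·C(j-1,1) + (-6)·C(j-1,2).
Continuing: …, -82, -117, -158, -205, …, s_{16} = -702.
Summing j = 1..16 (16 terms) gives -3912.

-3912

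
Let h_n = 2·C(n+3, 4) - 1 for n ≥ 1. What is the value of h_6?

C(9, 4) = 126, so h_6 = 251.

251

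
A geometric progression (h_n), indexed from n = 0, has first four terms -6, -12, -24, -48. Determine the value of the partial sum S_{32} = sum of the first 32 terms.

Common ratio r = 2.
h_n = (-6)·2^(n-0).
S = (-6)·(2^32 - 1)/(2 - 1) = (-6)·(4294967296 - 1)/(1) = -25769803770.

-25769803770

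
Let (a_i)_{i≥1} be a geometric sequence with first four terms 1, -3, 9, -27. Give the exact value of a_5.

Common ratio r = -3.
a_i = 1·(-3)^(i-1).
a_5 = 1·(-3)^4 = 81.

81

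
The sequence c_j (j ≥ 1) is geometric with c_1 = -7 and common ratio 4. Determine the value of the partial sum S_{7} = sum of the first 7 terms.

c_j = (-7)·4^(j-1).
S = (-7)·(4^7 - 1)/(4 - 1) = (-7)·(16384 - 1)/(3) = -38227.

-38227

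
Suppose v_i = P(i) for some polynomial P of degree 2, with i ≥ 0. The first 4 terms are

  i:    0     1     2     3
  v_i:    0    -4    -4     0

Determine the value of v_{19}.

1st diffs: -4, 0, 4.
2nd diffs: 4, 4 (constant).
So v_i = 2i^2 - 6i.
Evaluating at i = 19 gives v_{19} = 608.

608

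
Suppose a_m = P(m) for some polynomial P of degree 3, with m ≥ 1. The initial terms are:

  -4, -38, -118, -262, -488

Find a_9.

-2572

1st diffs: -34, -80, -144, -226.
2nd diffs: -46, -64, -82.
3rd diffs: -18, -18 (constant).
So a_m = -3m^3 - 5m^2 + 2m + 2.
Evaluating at m = 9 gives a_9 = -2572.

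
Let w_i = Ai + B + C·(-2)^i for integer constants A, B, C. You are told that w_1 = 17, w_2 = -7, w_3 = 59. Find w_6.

-283

The three given values yield: A + B - 2C = 17; 2A + B + 4C = -7; 3A + B - 8C = 59.
Subtracting the first from the second: A + 6C = -24.
Subtracting the second from the third: A - 12C = 66.
Solving: C = -5, A = 6, then B = 1.
Hence w_6 = 6·6 + 1 + (-5)·64 = -283.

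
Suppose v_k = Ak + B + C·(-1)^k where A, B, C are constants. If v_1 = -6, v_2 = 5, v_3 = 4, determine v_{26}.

At k = 1, 2, 3: A + B - C = -6; 2A + B + C = 5; 3A + B - C = 4.
Subtracting the first from the second: A + 2C = 11.
Subtracting the second from the third: A - 2C = -1.
Solving: C = 3, A = 5, then B = -8.
So v_k = 5·k + (-8) + 3·(-1)^k; at k=26 this is 125.

125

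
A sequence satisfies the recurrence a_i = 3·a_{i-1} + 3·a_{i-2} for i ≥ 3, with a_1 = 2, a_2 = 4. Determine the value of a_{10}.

197154

Iterate the recurrence:
a_3 = 18, a_4 = 66, a_5 = 252, a_6 = 954, a_7 = 3618, a_8 = 13716, a_9 = 52002, a_{10} = 197154.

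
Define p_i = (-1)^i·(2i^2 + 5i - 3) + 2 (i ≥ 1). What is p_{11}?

-292

(-1)^11 = -1; 2i^2 + 5i - 3 at i=11 is 294; so p_{11} = -292.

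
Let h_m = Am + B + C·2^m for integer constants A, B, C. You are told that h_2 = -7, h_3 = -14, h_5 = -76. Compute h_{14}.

At m = 2, 3, 5: 2A + B + 4C = -7; 3A + B + 8C = -14; 5A + B + 32C = -76.
Subtracting the first from the second: A + 4C = -7.
Subtracting the second from the third: 2A + 24C = -62.
Solving: C = -3, A = 5, then B = -5.
Therefore h_{14} = 70 + (-5) + (-3)·16384 = -49087.

-49087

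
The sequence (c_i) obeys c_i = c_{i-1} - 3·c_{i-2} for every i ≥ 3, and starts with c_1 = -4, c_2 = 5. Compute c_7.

Iterate the recurrence:
c_3 = 17  c_4 = 2  c_5 = -49  c_6 = -55  c_7 = 92.

92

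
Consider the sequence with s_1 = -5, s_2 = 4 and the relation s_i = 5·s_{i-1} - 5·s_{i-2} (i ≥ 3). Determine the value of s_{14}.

88812500

Step forward from the initial values:
s_3 = 45; s_4 = 205; s_5 = 800; …; s_{11} = 1875000; s_{12} = 6784375; s_{13} = 24546875; s_{14} = 88812500.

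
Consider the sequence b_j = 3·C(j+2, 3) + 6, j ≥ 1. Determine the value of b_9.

C(11, 3) = 165, so b_9 = 501.

501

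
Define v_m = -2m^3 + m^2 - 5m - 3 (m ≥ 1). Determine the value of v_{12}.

-3375

v_{12} = -2·12^3 + 1·12^2 - 5·12 - 3 = -3375.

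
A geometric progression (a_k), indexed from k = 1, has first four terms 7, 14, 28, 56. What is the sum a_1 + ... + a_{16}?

458745

Common ratio r = 2.
a_k = 7·2^(k-1).
S = 7·(2^16 - 1)/(2 - 1) = 7·(65536 - 1)/(1) = 458745.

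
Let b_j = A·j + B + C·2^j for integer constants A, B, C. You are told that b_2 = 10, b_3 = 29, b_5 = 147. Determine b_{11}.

Write the equations: 2A + B + 4C = 10; 3A + B + 8C = 29; 5A + B + 32C = 147.
Subtracting the first from the second: A + 4C = 19.
Subtracting the second from the third: 2A + 24C = 118.
Solving: C = 5, A = -1, then B = -8.
So b_j = -1·j + (-8) + 5·2^j; at j=11 this is 10221.

10221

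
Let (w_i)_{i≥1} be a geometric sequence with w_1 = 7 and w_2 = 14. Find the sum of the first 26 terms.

Common ratio r = 2.
w_i = 7·2^(i-1).
S = 7·(2^26 - 1)/(2 - 1) = 7·(67108864 - 1)/(1) = 469762041.

469762041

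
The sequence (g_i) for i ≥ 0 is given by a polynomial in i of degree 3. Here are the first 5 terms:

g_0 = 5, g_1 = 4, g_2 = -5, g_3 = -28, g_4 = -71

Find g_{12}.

1st diffs: -1, -9, -23, -43.
2nd diffs: -8, -14, -20.
3rd diffs: -6, -6 (constant).
So g_i = -i^3 - i^2 + i + 5.
Evaluating at i = 12 gives g_{12} = -1855.

-1855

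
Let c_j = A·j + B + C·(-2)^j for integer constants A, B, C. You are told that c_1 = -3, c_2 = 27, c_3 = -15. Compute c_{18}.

1048683

Plug in j = 1, 2, 3: A + B - 2C = -3; 2A + B + 4C = 27; 3A + B - 8C = -15.
Subtracting the first from the second: A + 6C = 30.
Subtracting the second from the third: A - 12C = -42.
Solving: C = 4, A = 6, then B = -1.
Hence c_{18} = 6·18 + (-1) + 4·262144 = 1048683.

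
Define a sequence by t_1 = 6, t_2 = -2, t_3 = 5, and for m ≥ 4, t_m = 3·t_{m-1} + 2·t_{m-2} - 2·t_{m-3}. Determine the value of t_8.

281

Applying the relation repeatedly:
t_4 = -1, t_5 = 11, t_6 = 21, t_7 = 87, t_8 = 281.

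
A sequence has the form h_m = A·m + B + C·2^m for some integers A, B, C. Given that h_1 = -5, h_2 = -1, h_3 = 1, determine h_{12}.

The three given values yield: A + B + 2C = -5; 2A + B + 4C = -1; 3A + B + 8C = 1.
Subtracting the first from the second: A + 2C = 4.
Subtracting the second from the third: A + 4C = 2.
Solving: C = -1, A = 6, then B = -9.
Therefore h_{12} = 72 + (-9) + (-1)·4096 = -4033.

-4033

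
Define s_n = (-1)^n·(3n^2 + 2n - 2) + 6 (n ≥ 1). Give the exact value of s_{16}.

(-1)^16 = 1; 3n^2 + 2n - 2 at n=16 is 798; so s_{16} = 804.

804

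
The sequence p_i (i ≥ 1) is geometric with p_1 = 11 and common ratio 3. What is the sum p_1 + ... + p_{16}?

236756960

p_i = 11·3^(i-1).
S = 11·(3^16 - 1)/(3 - 1) = 11·(43046721 - 1)/(2) = 236756960.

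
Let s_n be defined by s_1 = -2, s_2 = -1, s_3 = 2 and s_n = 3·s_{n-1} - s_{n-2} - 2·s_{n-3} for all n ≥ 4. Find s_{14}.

37389

Compute successive terms:
s_4 = 11  s_5 = 33  s_6 = 84  …  s_{11} = 4277  s_{12} = 8876  s_{13} = 18273  s_{14} = 37389.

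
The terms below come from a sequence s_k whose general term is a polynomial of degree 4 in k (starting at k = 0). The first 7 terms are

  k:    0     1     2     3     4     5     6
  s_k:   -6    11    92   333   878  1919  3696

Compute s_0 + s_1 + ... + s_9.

1st diffs: 17, 81, 241, 545, 1041, 1777.
2nd diffs: 64, 160, 304, 496, 736.
3rd diffs: 96, 144, 192, 240.
4th diffs: 48, 48, 48 (constant).
Newton forward-difference form: s_k = -6 + 17·C(k,1) + 64·C(k,2) + 96·C(k,3) + 48·C(k,4).
Continuing: 6497, 10658, 16563.
Summing k = 0..9 (10 terms) gives 40641.

40641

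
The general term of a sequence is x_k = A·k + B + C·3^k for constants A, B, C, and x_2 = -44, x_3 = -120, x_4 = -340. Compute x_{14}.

Plug in k = 2, 3, 4: 2A + B + 9C = -44; 3A + B + 27C = -120; 4A + B + 81C = -340.
Subtracting the first from the second: A + 18C = -76.
Subtracting the second from the third: A + 54C = -220.
Solving: C = -4, A = -4, then B = 0.
Hence x_{14} = -4·14 + 0 + (-4)·4782969 = -19131932.

-19131932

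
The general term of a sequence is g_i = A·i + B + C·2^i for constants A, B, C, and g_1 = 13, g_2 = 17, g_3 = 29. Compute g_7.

Write the equations: A + B + 2C = 13; 2A + B + 4C = 17; 3A + B + 8C = 29.
Subtracting the first from the second: A + 2C = 4.
Subtracting the second from the third: A + 4C = 12.
Solving: C = 4, A = -4, then B = 9.
Hence g_7 = -4·7 + 9 + 4·128 = 493.

493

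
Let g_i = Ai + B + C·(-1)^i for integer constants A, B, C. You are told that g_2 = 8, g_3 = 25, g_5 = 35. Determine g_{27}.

The three given values yield: 2A + B + C = 8; 3A + B - C = 25; 5A + B - C = 35.
Subtracting the first from the second: A - 2C = 17.
Subtracting the second from the third: 2A = 10.
Solving: C = -6, A = 5, then B = 4.
So g_i = 5·i + 4 + (-6)·(-1)^i; at i=27 this is 145.

145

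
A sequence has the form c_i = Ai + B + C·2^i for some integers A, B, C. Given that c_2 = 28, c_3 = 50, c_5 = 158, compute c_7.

554

Write the equations: 2A + B + 4C = 28; 3A + B + 8C = 50; 5A + B + 32C = 158.
Subtracting the first from the second: A + 4C = 22.
Subtracting the second from the third: 2A + 24C = 108.
Solving: C = 4, A = 6, then B = 0.
Therefore c_7 = 42 + 0 + 4·128 = 554.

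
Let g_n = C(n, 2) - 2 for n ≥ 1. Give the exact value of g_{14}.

C(14, 2) = 91, so g_{14} = 89.

89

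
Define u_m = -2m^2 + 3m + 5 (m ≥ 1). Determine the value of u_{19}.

u_{19} = -2·19^2 + 3·19 + 5 = -660.

-660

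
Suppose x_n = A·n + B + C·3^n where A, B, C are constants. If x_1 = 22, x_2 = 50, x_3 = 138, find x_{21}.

At n = 1, 2, 3: A + B + 3C = 22; 2A + B + 9C = 50; 3A + B + 27C = 138.
Subtracting the first from the second: A + 6C = 28.
Subtracting the second from the third: A + 18C = 88.
Solving: C = 5, A = -2, then B = 9.
So x_n = -2·n + 9 + 5·3^n; at n=21 this is 52301765982.

52301765982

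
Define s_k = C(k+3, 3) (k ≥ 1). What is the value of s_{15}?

816

C(18, 3) = 816, so s_{15} = 816.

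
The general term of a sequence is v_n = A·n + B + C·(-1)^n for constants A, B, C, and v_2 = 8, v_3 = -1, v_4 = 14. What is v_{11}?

23

Plug in n = 2, 3, 4: 2A + B + C = 8; 3A + B - C = -1; 4A + B + C = 14.
Subtracting the first from the second: A - 2C = -9.
Subtracting the second from the third: A + 2C = 15.
Solving: C = 6, A = 3, then B = -4.
Therefore v_{11} = 33 + (-4) + 6·(-1) = 23.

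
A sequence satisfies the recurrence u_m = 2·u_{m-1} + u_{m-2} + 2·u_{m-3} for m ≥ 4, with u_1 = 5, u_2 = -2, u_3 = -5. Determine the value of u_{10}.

-1774

u_4 = -2; u_5 = -13; u_6 = -38; u_7 = -93; u_8 = -250; u_9 = -669; u_{10} = -1774.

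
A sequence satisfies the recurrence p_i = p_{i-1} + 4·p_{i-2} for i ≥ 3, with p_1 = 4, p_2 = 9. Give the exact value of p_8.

Iterate the recurrence:
p_3 = 25; p_4 = 61; p_5 = 161; p_6 = 405; p_7 = 1049; p_8 = 2669.

2669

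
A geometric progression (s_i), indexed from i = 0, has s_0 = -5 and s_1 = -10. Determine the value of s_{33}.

Common ratio r = 2.
s_i = (-5)·2^(i-0).
s_{33} = (-5)·2^33 = -42949672960.

-42949672960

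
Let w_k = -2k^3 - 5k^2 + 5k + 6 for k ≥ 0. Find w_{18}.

w_{18} = -2·18^3 - 5·18^2 + 5·18 + 6 = -13188.

-13188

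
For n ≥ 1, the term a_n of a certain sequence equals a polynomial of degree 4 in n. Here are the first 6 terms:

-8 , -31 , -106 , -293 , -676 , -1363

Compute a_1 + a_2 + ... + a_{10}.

-26003

1st diffs: -23, -75, -187, -383, -687.
2nd diffs: -52, -112, -196, -304.
3rd diffs: -60, -84, -108.
4th diffs: -24, -24 (constant).
Newton forward-difference form: a_n = -8 + (-23)·C(n-1,1) + (-52)·C(n-1,2) + (-60)·C(n-1,3) + (-24)·C(n-1,4).
Continuing: -2486, -4201, -6688, -10151.
Summing n = 1..10 (10 terms) gives -26003.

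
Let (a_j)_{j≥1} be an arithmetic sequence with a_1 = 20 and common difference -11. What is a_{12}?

a_j = 20 + (j - 1)·(-11).
a_{12} = 20 + 11·(-11) = -101.

-101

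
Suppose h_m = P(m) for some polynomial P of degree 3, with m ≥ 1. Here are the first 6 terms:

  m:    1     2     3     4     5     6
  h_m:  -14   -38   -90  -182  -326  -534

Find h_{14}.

-5942

1st diffs: -24, -52, -92, -144, -208.
2nd diffs: -28, -40, -52, -64.
3rd diffs: -12, -12, -12 (constant).
So h_m = -2m^3 - 2m^2 - 4m - 6.
Evaluating at m = 14 gives h_{14} = -5942.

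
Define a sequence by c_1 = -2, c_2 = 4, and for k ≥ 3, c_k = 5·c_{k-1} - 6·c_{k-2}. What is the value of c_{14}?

12672664

Step forward from the initial values:
c_3 = 32  c_4 = 136  c_5 = 488  …  c_{11} = 462152  c_{12} = 1396696  c_{13} = 4210568  c_{14} = 12672664.
(Characteristic roots are 3 and 2.)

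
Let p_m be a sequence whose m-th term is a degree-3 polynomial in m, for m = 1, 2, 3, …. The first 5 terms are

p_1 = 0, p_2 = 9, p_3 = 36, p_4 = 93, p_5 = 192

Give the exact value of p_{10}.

1737

1st diffs: 9, 27, 57, 99.
2nd diffs: 18, 30, 42.
3rd diffs: 12, 12 (constant).
Newton forward-difference form: p_m = 9·C(m-1,1) + 18·C(m-1,2) + 12·C(m-1,3).
At m = 10: m-1 = 9, so p_{10} = 81 + 648 + 1008 = 1737.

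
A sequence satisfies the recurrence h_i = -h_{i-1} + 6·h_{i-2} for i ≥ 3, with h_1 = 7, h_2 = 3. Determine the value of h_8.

Applying the relation repeatedly:
h_3 = 39  h_4 = -21  h_5 = 255  h_6 = -381  h_7 = 1911  h_8 = -4197.
(Characteristic roots are 2 and -3.)

-4197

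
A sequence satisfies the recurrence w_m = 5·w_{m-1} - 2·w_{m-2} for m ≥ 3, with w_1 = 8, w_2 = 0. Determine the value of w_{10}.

-727440

Iterate the recurrence:
w_3 = -16  w_4 = -80  w_5 = -368  w_6 = -1680  w_7 = -7664  w_8 = -34960  w_9 = -159472  w_{10} = -727440.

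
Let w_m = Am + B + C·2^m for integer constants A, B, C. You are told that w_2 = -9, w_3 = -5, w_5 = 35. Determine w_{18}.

524207

The three given values yield: 2A + B + 4C = -9; 3A + B + 8C = -5; 5A + B + 32C = 35.
Subtracting the first from the second: A + 4C = 4.
Subtracting the second from the third: 2A + 24C = 40.
Solving: C = 2, A = -4, then B = -9.
Therefore w_{18} = -72 + (-9) + 2·262144 = 524207.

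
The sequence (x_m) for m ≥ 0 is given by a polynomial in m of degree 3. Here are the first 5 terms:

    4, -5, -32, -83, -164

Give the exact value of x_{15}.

1st diffs: -9, -27, -51, -81.
2nd diffs: -18, -24, -30.
3rd diffs: -6, -6 (constant).
So x_m = -m^3 - 6m^2 - 2m + 4.
Evaluating at m = 15 gives x_{15} = -4751.

-4751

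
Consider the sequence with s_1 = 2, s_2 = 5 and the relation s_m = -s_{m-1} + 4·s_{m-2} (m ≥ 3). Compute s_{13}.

Applying the relation repeatedly:
s_3 = 3, s_4 = 17, s_5 = -5, …, s_{10} = 2297, s_{11} = -5325, s_{12} = 14513, s_{13} = -35813.

-35813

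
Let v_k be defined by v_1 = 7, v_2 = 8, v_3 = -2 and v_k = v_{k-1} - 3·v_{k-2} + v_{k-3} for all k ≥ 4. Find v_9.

Applying the relation repeatedly:
v_4 = -19  v_5 = -5  v_6 = 50  v_7 = 46  v_8 = -109  v_9 = -197.

-197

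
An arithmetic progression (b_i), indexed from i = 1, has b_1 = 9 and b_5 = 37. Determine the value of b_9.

65

Common difference d = (37 - 9) / (5 - 1) = 7.
b_i = 9 + (i - 1)·7.
b_9 = 9 + 8·7 = 65.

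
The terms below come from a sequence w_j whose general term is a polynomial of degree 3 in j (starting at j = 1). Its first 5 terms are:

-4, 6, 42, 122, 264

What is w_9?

1812

1st diffs: 10, 36, 80, 142.
2nd diffs: 26, 44, 62.
3rd diffs: 18, 18 (constant).
So w_j = 3j^3 - 5j^2 + 4j - 6.
Evaluating at j = 9 gives w_9 = 1812.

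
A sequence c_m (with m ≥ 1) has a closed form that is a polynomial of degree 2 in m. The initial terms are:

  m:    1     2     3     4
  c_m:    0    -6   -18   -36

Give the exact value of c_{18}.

1st diffs: -6, -12, -18.
2nd diffs: -6, -6 (constant).
So c_m = -3m^2 + 3m.
Evaluating at m = 18 gives c_{18} = -918.

-918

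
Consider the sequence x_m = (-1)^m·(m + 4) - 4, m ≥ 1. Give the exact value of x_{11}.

(-1)^11 = -1; m + 4 at m=11 is 15; so x_{11} = -19.

-19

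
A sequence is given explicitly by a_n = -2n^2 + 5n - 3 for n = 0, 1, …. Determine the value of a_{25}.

a_{25} = -2·25^2 + 5·25 - 3 = -1128.

-1128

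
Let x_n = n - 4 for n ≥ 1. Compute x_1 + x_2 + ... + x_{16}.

72

Over n = 1..16: Σn = 136.
Total = (1)·136 + (-4)·16 = 72.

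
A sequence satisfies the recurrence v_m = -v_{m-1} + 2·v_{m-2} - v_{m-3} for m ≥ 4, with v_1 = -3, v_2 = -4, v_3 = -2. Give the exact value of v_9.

Compute successive terms:
v_4 = -3; v_5 = 3; v_6 = -7; v_7 = 16; v_8 = -33; v_9 = 72.

72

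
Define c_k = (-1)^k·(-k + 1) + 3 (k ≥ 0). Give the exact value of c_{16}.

-12

(-1)^16 = 1; -k + 1 at k=16 is -15; so c_{16} = -12.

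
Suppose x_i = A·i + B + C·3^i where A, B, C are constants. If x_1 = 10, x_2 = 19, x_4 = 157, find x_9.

39346

At i = 1, 2, 4: A + B + 3C = 10; 2A + B + 9C = 19; 4A + B + 81C = 157.
Subtracting the first from the second: A + 6C = 9.
Subtracting the second from the third: 2A + 72C = 138.
Solving: C = 2, A = -3, then B = 7.
Therefore x_9 = -27 + 7 + 2·19683 = 39346.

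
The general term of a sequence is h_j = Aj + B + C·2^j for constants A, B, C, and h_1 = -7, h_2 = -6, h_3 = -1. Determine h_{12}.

The three given values yield: A + B + 2C = -7; 2A + B + 4C = -6; 3A + B + 8C = -1.
Subtracting the first from the second: A + 2C = 1.
Subtracting the second from the third: A + 4C = 5.
Solving: C = 2, A = -3, then B = -8.
So h_j = -3·j + (-8) + 2·2^j; at j=12 this is 8148.

8148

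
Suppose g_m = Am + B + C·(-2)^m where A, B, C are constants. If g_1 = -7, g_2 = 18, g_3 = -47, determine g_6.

The three given values yield: A + B - 2C = -7; 2A + B + 4C = 18; 3A + B - 8C = -47.
Subtracting the first from the second: A + 6C = 25.
Subtracting the second from the third: A - 12C = -65.
Solving: C = 5, A = -5, then B = 8.
Therefore g_6 = -30 + 8 + 5·64 = 298.

298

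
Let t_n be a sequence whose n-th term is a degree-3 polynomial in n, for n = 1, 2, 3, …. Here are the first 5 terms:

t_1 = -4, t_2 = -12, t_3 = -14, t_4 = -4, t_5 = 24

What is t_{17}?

1st diffs: -8, -2, 10, 28.
2nd diffs: 6, 12, 18.
3rd diffs: 6, 6 (constant).
Newton forward-difference form: t_n = -4 + (-8)·C(n-1,1) + 6·C(n-1,2) + 6·C(n-1,3).
At n = 17: n-1 = 16, so t_{17} = -4 - 128 + 720 + 3360 = 3948.

3948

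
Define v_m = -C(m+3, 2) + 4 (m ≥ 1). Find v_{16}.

-167

C(19, 2) = 171, so v_{16} = -167.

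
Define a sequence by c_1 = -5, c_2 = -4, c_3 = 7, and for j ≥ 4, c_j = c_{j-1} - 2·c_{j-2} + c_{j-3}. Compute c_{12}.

Step forward from the initial values:
c_4 = 10;  c_5 = -8;  c_6 = -21;  c_7 = 5;  c_8 = 39;  c_9 = 8;  c_{10} = -65;  c_{11} = -42;  c_{12} = 96.

96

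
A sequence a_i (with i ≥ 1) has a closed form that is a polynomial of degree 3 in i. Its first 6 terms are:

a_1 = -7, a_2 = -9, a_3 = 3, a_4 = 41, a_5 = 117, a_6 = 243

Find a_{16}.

1st diffs: -2, 12, 38, 76, 126.
2nd diffs: 14, 26, 38, 50.
3rd diffs: 12, 12, 12 (constant).
Newton forward-difference form: a_i = -7 + (-2)·C(i-1,1) + 14·C(i-1,2) + 12·C(i-1,3).
At i = 16: i-1 = 15, so a_{16} = -7 - 30 + 1470 + 5460 = 6893.

6893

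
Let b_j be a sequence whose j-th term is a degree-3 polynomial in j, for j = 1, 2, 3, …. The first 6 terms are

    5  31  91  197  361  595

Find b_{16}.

1st diffs: 26, 60, 106, 164, 234.
2nd diffs: 34, 46, 58, 70.
3rd diffs: 12, 12, 12 (constant).
So b_j = 2j^3 + 5j^2 - 3j + 1.
Evaluating at j = 16 gives b_{16} = 9425.

9425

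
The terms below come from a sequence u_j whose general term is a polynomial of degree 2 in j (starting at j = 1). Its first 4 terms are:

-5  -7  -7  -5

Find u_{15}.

149

1st diffs: -2, 0, 2.
2nd diffs: 2, 2 (constant).
Newton forward-difference form: u_j = -5 + (-2)·C(j-1,1) + 2·C(j-1,2).
At j = 15: j-1 = 14, so u_{15} = -5 - 28 + 182 = 149.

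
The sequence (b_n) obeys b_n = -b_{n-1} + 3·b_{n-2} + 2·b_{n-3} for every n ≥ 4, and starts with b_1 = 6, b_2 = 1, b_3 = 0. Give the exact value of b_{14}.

Step forward from the initial values:
b_4 = 15, b_5 = -13, b_6 = 58, …, b_{11} = -1281, b_{12} = 3114, b_{13} = -5335, b_{14} = 12115.

12115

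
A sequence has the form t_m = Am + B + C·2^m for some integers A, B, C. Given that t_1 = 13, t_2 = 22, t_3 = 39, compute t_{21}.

8388633

Plug in m = 1, 2, 3: A + B + 2C = 13; 2A + B + 4C = 22; 3A + B + 8C = 39.
Subtracting the first from the second: A + 2C = 9.
Subtracting the second from the third: A + 4C = 17.
Solving: C = 4, A = 1, then B = 4.
Therefore t_{21} = 21 + 4 + 4·2097152 = 8388633.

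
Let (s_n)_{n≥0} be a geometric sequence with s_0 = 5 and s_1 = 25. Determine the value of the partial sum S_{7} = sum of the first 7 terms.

Common ratio r = 5.
s_n = 5·5^(n-0).
S = 5·(5^7 - 1)/(5 - 1) = 5·(78125 - 1)/(4) = 97655.

97655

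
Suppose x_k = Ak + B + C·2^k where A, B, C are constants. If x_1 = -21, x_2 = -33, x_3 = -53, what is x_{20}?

At k = 1, 2, 3: A + B + 2C = -21; 2A + B + 4C = -33; 3A + B + 8C = -53.
Subtracting the first from the second: A + 2C = -12.
Subtracting the second from the third: A + 4C = -20.
Solving: C = -4, A = -4, then B = -9.
Hence x_{20} = -4·20 + (-9) + (-4)·1048576 = -4194393.

-4194393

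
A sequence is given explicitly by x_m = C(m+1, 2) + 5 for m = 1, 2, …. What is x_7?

C(8, 2) = 28, so x_7 = 33.

33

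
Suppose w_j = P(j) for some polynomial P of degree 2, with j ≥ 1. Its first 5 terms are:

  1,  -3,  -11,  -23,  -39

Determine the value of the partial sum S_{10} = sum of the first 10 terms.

1st diffs: -4, -8, -12, -16.
2nd diffs: -4, -4, -4 (constant).
Newton forward-difference form: w_j = 1 + (-4)·C(j-1,1) + (-4)·C(j-1,2).
Continuing: …, -59, -83, -111, -143, …, w_{10} = -179.
Summing j = 1..10 (10 terms) gives -650.

-650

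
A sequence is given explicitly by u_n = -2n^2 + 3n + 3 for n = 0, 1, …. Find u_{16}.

u_{16} = -2·16^2 + 3·16 + 3 = -461.

-461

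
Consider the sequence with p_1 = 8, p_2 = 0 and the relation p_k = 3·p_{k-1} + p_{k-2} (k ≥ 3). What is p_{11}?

p_3 = 8; p_4 = 24; p_5 = 80; p_6 = 264; p_7 = 872; p_8 = 2880; p_9 = 9512; p_{10} = 31416; p_{11} = 103760.

103760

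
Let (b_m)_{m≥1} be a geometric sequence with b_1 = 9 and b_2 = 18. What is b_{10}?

Common ratio r = 2.
b_m = 9·2^(m-1).
b_{10} = 9·2^9 = 4608.

4608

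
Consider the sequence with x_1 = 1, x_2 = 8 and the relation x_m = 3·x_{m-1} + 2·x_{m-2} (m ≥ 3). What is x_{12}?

Iterate the recurrence:
x_3 = 26, x_4 = 94, x_5 = 334, x_6 = 1190, x_7 = 4238, x_8 = 15094, x_9 = 53758, x_{10} = 191462, x_{11} = 681902, x_{12} = 2428630.

2428630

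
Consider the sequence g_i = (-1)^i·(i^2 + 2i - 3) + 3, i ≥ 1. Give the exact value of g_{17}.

(-1)^17 = -1; i^2 + 2i - 3 at i=17 is 320; so g_{17} = -317.

-317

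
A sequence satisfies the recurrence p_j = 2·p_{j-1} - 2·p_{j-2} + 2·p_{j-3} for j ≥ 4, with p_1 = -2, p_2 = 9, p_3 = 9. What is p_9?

4

Compute successive terms:
p_4 = -4; p_5 = -8; p_6 = 10; p_7 = 28; p_8 = 20; p_9 = 4.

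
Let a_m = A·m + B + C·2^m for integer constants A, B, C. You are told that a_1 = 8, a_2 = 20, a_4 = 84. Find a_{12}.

20500

Write the equations: A + B + 2C = 8; 2A + B + 4C = 20; 4A + B + 16C = 84.
Subtracting the first from the second: A + 2C = 12.
Subtracting the second from the third: 2A + 12C = 64.
Solving: C = 5, A = 2, then B = -4.
Hence a_{12} = 2·12 + (-4) + 5·4096 = 20500.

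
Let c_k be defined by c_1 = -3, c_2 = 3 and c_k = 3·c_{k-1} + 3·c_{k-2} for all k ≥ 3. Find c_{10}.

22113

Iterate the recurrence:
c_3 = 0; c_4 = 9; c_5 = 27; c_6 = 108; c_7 = 405; c_8 = 1539; c_9 = 5832; c_{10} = 22113.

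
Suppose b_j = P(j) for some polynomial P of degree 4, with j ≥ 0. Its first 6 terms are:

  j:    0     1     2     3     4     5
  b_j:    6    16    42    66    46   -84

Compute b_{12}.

-14658

1st diffs: 10, 26, 24, -20, -130.
2nd diffs: 16, -2, -44, -110.
3rd diffs: -18, -42, -66.
4th diffs: -24, -24 (constant).
So b_j = -j^4 + 3j^3 + 6j^2 + 2j + 6.
Evaluating at j = 12 gives b_{12} = -14658.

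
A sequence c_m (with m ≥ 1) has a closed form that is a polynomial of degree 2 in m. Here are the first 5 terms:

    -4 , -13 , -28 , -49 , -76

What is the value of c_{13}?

-508

1st diffs: -9, -15, -21, -27.
2nd diffs: -6, -6, -6 (constant).
So c_m = -3m^2 - 1.
Evaluating at m = 13 gives c_{13} = -508.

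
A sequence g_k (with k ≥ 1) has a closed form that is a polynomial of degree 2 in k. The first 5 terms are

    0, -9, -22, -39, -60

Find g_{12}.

1st diffs: -9, -13, -17, -21.
2nd diffs: -4, -4, -4 (constant).
Newton forward-difference form: g_k = (-9)·C(k-1,1) + (-4)·C(k-1,2).
At k = 12: k-1 = 11, so g_{12} = -99 - 220 = -319.

-319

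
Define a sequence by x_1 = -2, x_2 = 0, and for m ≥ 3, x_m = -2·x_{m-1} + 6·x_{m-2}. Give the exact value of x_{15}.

x_3 = -12;  x_4 = 24;  x_5 = -120;  …;  x_{12} = 940416;  x_{13} = -3430272;  x_{14} = 12503040;  x_{15} = -45587712.

-45587712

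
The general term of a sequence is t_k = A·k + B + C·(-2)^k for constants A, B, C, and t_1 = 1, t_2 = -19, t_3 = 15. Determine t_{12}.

Plug in k = 1, 2, 3: A + B - 2C = 1; 2A + B + 4C = -19; 3A + B - 8C = 15.
Subtracting the first from the second: A + 6C = -20.
Subtracting the second from the third: A - 12C = 34.
Solving: C = -3, A = -2, then B = -3.
So t_k = -2·k + (-3) + (-3)·(-2)^k; at k=12 this is -12315.

-12315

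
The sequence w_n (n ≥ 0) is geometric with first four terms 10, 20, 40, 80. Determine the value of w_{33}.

Common ratio r = 2.
w_n = 10·2^(n-0).
w_{33} = 10·2^33 = 85899345920.

85899345920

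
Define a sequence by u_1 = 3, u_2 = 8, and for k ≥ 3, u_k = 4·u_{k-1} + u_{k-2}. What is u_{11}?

Iterate the recurrence:
u_3 = 35; u_4 = 148; u_5 = 627; u_6 = 2656; u_7 = 11251; u_8 = 47660; u_9 = 201891; u_{10} = 855224; u_{11} = 3622787.

3622787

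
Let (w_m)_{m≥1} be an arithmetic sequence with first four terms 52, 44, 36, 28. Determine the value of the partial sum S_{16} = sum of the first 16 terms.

-128

Common difference d = -8.
w_m = 52 + (m - 1)·(-8).
w_{16} = -68; S = 16·(52 + (-68))/2 = -128.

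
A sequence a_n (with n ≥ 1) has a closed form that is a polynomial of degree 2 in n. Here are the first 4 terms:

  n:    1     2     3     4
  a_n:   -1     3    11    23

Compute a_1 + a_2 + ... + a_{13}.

1st diffs: 4, 8, 12.
2nd diffs: 4, 4 (constant).
So a_n = 2n^2 - 2n - 1.
Continuing: …, 39, 59, 83, 111, …, a_{13} = 311.
Summing n = 1..13 (13 terms) gives 1443.

1443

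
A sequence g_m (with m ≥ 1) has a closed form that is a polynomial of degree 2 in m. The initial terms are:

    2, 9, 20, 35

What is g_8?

1st diffs: 7, 11, 15.
2nd diffs: 4, 4 (constant).
Newton forward-difference form: g_m = 2 + 7·C(m-1,1) + 4·C(m-1,2).
At m = 8: m-1 = 7, so g_8 = 2 + 49 + 84 = 135.

135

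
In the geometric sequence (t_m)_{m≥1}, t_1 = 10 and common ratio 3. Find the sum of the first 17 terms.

645700810

t_m = 10·3^(m-1).
S = 10·(3^17 - 1)/(3 - 1) = 10·(129140163 - 1)/(2) = 645700810.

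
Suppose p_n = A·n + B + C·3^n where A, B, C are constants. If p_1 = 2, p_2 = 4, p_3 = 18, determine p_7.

2162

Plug in n = 1, 2, 3: A + B + 3C = 2; 2A + B + 9C = 4; 3A + B + 27C = 18.
Subtracting the first from the second: A + 6C = 2.
Subtracting the second from the third: A + 18C = 14.
Solving: C = 1, A = -4, then B = 3.
So p_n = -4·n + 3 + 1·3^n; at n=7 this is 2162.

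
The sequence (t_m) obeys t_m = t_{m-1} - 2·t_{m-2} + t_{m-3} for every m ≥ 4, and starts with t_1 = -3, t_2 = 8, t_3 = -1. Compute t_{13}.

Compute successive terms:
t_4 = -20; t_5 = -10; t_6 = 29; t_7 = 29; t_8 = -39; t_9 = -68; t_{10} = 39; t_{11} = 136; t_{12} = -10; t_{13} = -243.

-243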